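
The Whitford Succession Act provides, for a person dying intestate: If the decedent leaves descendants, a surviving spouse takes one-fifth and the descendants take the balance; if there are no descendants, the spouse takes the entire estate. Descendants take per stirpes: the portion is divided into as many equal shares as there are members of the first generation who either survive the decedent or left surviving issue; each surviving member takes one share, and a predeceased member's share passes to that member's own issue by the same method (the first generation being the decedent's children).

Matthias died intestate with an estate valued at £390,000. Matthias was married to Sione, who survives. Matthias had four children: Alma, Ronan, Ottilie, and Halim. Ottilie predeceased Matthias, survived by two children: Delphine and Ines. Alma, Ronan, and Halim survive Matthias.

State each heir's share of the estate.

Sione: £78,000; Alma: £78,000; Ronan: £78,000; Delphine: £39,000; Ines: £39,000; Halim: £78,000

Sione takes one-fifth of £390,000 = £78,000. The remaining £312,000 passes to the descendants.
The descendants' portion (£312,000) is divided into 4 shares of £78,000: Alma, Ronan, and Halim each take £78,000; Ottilie's £78,000 share passes to Ottilie's issue.
Ottilie's share (£78,000) is divided into 2 shares of £39,000: Delphine and Ines each take £39,000.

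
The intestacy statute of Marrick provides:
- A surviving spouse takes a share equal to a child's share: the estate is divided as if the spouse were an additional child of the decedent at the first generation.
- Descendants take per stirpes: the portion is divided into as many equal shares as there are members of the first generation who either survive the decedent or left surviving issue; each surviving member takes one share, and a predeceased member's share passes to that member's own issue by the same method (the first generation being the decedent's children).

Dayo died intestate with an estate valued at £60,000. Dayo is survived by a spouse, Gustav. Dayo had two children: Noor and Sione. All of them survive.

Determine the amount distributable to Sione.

The spouse counts as an additional share at the children's level, so there are 3 primary shares of £20,000. Gustav takes one such share (£20,000).
The children's combined portion (£40,000) is divided into 2 shares of £20,000: Noor and Sione each take £20,000.

Sione receives £20,000.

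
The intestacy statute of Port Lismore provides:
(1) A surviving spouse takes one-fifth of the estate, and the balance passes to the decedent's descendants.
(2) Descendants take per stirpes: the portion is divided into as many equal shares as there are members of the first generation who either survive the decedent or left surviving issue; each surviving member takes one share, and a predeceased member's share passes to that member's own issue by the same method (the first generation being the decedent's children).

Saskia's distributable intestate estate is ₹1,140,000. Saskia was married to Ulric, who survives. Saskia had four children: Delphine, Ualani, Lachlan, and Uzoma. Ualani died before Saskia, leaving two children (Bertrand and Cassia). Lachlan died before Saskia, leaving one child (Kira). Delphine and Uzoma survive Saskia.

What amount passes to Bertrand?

Bertrand receives ₹114,000.

Ulric takes one-fifth of ₹1,140,000 = ₹228,000. The remaining ₹912,000 passes to the descendants.
The descendants' portion (₹912,000) is divided into 4 shares of ₹228,000: Delphine and Uzoma each take ₹228,000; Ualani's ₹228,000 share passes to Ualani's issue; Lachlan's ₹228,000 share passes to Lachlan's issue.
Ualani's share (₹228,000) is divided into 2 shares of ₹114,000: Bertrand and Cassia each take ₹114,000.
Lachlan's share (₹228,000) passes entirely to Kira.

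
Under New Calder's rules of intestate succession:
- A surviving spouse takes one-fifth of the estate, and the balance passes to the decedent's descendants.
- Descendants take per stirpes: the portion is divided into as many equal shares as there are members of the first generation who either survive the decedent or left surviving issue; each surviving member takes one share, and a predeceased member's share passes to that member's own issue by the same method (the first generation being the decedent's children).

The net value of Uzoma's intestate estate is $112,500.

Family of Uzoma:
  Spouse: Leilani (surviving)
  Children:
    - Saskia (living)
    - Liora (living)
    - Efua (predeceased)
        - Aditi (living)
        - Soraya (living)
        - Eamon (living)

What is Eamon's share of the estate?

Eamon receives $10,000.

Leilani takes one-fifth of $112,500 = $22,500. The remaining $90,000 passes to the descendants.
The descendants' portion ($90,000) is divided into 3 shares of $30,000: Saskia and Liora each take $30,000; Efua's $30,000 share passes to Efua's issue.
Efua's share ($30,000) is divided into 3 shares of $10,000: Aditi, Soraya, and Eamon each take $10,000.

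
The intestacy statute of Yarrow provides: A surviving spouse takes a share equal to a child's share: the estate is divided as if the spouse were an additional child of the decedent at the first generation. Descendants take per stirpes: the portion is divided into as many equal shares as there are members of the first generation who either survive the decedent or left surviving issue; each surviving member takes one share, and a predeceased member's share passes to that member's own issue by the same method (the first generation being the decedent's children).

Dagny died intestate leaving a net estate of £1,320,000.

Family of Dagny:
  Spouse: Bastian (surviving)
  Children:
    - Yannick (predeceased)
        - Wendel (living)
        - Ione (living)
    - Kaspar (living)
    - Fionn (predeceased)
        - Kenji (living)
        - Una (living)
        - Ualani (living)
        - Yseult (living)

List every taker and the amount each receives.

Bastian: £330,000; Wendel: £165,000; Ione: £165,000; Kaspar: £330,000; Kenji: £82,500; Una: £82,500; Ualani: £82,500; Yseult: £82,500

The spouse counts as an additional share at the children's level, so there are 4 primary shares of £330,000. Bastian takes one such share (£330,000).
The children's combined portion (£990,000) is divided into 3 shares of £330,000: Kaspar takes £330,000; Yannick's £330,000 share passes to Yannick's issue; Fionn's £330,000 share passes to Fionn's issue.
Yannick's share (£330,000) is divided into 2 shares of £165,000: Wendel and Ione each take £165,000.
Fionn's share (£330,000) is divided into 4 shares of £82,500: Kenji, Una, Ualani, and Yseult each take £82,500.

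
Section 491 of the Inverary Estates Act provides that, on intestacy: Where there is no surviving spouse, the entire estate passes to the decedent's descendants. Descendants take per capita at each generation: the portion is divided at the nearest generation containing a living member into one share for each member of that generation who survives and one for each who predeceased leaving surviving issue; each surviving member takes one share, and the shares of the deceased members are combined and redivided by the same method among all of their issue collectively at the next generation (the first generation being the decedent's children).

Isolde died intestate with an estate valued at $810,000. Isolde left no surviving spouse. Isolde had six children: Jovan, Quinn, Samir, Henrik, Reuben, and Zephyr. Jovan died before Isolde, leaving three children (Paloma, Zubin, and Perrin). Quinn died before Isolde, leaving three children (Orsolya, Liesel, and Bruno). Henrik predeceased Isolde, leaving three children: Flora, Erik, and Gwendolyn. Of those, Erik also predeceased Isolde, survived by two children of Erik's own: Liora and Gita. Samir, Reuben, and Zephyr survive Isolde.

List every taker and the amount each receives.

Paloma: $45,000; Zubin: $45,000; Perrin: $45,000; Orsolya: $45,000; Liesel: $45,000; Bruno: $45,000; Samir: $135,000; Flora: $45,000; Liora: $22,500; Gita: $22,500; Gwendolyn: $45,000; Reuben: $135,000; Zephyr: $135,000

The entire $810,000 passes to the descendants.
That amount ($810,000) is divided at the children's generation into 6 shares of $135,000. Samir, Reuben, and Zephyr each take $135,000. The 3 shares of the deceased (Jovan, Quinn, and Henrik) are combined into a pool of $405,000.
That pool ($405,000) is divided at the grandchildren's generation into 9 shares of $45,000. Paloma, Zubin, Perrin, Orsolya, Liesel, Bruno, Flora, and Gwendolyn each take $45,000. The remaining share for the deceased Erik ($45,000) is carried to the next generation.
That pool ($45,000) is divided at the great-grandchildren's generation equally among Liora and Gita: $22,500 each.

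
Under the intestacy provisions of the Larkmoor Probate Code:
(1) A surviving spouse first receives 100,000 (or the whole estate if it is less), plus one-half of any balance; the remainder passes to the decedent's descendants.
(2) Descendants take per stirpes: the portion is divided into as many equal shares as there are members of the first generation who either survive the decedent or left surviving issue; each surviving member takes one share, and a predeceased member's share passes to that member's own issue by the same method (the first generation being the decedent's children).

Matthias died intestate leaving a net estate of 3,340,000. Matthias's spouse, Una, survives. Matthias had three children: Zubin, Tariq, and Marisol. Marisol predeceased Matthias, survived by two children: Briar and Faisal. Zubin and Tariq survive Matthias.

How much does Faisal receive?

Una first takes 100,000, leaving a balance of 3,240,000. Una then takes one-half of the balance (1,620,000), for a total of 1,720,000. The remaining 1,620,000 passes to the descendants.
The descendants' portion (1,620,000) is divided into 3 shares of 540,000: Zubin and Tariq each take 540,000; Marisol's 540,000 share passes to Marisol's issue.
Marisol's share (540,000) is divided into 2 shares of 270,000: Briar and Faisal each take 270,000.

Faisal receives 270,000.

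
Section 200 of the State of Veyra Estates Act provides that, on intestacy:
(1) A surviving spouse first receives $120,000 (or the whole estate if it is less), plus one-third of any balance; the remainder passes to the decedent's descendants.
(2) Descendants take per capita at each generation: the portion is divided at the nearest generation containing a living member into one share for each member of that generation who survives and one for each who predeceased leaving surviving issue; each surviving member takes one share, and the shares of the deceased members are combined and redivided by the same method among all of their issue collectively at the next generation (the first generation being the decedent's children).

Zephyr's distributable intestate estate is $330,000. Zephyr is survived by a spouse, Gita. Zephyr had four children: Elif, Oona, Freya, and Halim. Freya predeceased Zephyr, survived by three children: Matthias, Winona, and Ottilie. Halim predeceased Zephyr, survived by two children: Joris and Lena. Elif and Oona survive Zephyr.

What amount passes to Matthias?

Gita first takes $120,000, leaving a balance of $210,000. Gita then takes one-third of the balance ($70,000), for a total of $190,000. The remaining $140,000 passes to the descendants.
The descendants' portion ($140,000) is divided at the children's generation into 4 shares of $35,000. Elif and Oona each take $35,000. The 2 shares of the deceased (Freya and Halim) are combined into a pool of $70,000.
That pool ($70,000) is divided at the grandchildren's generation equally among Matthias, Winona, Ottilie, Joris, and Lena: $14,000 each.

Matthias receives $14,000.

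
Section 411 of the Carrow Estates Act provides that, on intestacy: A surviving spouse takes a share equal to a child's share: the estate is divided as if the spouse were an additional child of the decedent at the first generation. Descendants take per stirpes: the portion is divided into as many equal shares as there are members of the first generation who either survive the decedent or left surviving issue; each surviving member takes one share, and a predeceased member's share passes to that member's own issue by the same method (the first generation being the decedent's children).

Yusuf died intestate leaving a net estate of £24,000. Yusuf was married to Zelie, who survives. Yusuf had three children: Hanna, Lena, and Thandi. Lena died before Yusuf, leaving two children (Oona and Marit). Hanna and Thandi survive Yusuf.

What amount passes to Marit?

Marit receives £3,000.

The spouse counts as an additional share at the children's level, so there are 4 primary shares of £6,000. Zelie takes one such share (£6,000).
The children's combined portion (£18,000) is divided into 3 shares of £6,000: Hanna and Thandi each take £6,000; Lena's £6,000 share passes to Lena's issue.
Lena's share (£6,000) is divided into 2 shares of £3,000: Oona and Marit each take £3,000.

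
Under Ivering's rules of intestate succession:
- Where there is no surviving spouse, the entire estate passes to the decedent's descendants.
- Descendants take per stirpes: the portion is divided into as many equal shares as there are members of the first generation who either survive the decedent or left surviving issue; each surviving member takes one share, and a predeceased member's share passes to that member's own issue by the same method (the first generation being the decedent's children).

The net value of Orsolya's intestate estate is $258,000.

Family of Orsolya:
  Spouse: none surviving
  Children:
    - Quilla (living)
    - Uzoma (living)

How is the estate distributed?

Quilla: $129,000; Uzoma: $129,000

The entire $258,000 passes to the descendants.
That amount ($258,000) is divided into 2 shares of $129,000: Quilla and Uzoma each take $129,000.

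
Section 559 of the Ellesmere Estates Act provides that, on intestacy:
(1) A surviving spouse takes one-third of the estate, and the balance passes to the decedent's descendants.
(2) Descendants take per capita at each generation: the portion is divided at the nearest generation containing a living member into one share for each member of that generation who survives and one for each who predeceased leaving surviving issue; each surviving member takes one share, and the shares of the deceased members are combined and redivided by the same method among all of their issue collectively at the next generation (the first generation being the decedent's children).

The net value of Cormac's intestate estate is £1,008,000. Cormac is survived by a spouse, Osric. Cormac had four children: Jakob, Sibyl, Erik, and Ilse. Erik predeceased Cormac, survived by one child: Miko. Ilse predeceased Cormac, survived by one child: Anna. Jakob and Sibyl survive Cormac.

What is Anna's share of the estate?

Osric takes one-third of £1,008,000 = £336,000. The remaining £672,000 passes to the descendants.
The descendants' portion (£672,000) is divided at the children's generation into 4 shares of £168,000. Jakob and Sibyl each take £168,000. The 2 shares of the deceased (Erik and Ilse) are combined into a pool of £336,000.
That pool (£336,000) is divided at the grandchildren's generation equally among Miko and Anna: £168,000 each.

Anna receives £168,000.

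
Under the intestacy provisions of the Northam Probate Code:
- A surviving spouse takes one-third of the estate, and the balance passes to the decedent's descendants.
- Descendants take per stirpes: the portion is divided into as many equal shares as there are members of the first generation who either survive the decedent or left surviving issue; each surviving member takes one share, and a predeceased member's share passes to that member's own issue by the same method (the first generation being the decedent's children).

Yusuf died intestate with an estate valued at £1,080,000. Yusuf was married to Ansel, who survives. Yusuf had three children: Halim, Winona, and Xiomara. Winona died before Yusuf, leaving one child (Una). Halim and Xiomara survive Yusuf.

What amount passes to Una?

Ansel takes one-third of £1,080,000 = £360,000. The remaining £720,000 passes to the descendants.
The descendants' portion (£720,000) is divided into 3 shares of £240,000: Halim and Xiomara each take £240,000; Winona's £240,000 share passes to Winona's issue.
Winona's share (£240,000) passes entirely to Una.

Una receives £240,000.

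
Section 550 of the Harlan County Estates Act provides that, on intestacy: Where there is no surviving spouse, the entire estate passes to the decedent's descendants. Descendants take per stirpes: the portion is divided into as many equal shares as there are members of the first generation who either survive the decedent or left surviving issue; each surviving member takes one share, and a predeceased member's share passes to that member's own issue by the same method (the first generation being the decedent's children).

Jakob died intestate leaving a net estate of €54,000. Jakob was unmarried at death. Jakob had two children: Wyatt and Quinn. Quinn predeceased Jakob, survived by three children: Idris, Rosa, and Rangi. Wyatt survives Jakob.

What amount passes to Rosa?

Rosa receives €9,000.

The entire €54,000 passes to the descendants.
That amount (€54,000) is divided into 2 shares of €27,000: Wyatt takes €27,000; Quinn's €27,000 share passes to Quinn's issue.
Quinn's share (€27,000) is divided into 3 shares of €9,000: Idris, Rosa, and Rangi each take €9,000.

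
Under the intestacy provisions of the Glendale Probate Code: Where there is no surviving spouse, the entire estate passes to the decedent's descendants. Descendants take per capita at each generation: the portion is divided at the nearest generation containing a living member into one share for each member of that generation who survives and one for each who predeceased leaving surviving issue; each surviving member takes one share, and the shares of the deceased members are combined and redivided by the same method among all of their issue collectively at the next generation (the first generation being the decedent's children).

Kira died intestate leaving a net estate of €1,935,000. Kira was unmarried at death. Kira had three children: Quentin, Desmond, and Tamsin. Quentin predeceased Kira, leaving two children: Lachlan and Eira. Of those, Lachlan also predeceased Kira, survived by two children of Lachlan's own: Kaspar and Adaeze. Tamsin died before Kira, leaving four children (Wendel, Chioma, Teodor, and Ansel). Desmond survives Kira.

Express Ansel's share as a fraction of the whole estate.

Ansel receives 1/9 of the estate.

The entire €1,935,000 passes to the descendants.
That amount (€1,935,000) is divided at the children's generation into 3 shares of €645,000. Desmond takes €645,000. The 2 shares of the deceased (Quentin and Tamsin) are combined into a pool of €1,290,000.
That pool (€1,290,000) is divided at the grandchildren's generation into 6 shares of €215,000. Eira, Wendel, Chioma, Teodor, and Ansel each take €215,000. The remaining share for the deceased Lachlan (€215,000) is carried to the next generation.
That pool (€215,000) is divided at the great-grandchildren's generation equally among Kaspar and Adaeze: €107,500 each.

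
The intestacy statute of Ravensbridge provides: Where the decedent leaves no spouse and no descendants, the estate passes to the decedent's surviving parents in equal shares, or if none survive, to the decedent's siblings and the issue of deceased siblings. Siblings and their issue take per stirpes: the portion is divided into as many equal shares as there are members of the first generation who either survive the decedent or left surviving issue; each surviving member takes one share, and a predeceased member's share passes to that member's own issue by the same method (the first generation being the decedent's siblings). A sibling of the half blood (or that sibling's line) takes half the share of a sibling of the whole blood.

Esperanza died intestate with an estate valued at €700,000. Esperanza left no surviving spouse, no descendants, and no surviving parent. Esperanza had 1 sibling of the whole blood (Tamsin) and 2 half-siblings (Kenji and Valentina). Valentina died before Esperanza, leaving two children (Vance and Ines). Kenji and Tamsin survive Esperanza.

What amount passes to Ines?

Ines receives €87,500.

The entire €700,000 passes to the siblings and their issue.
Counting each half-blood sibling's line as half a unit, there are 2 units in €700,000, so one unit is €350,000. Whole-blood lines (Tamsin) take €350,000 each; half-blood lines (Kenji and Valentina) take €175,000 each.
Valentina's share (€175,000) is divided into 2 shares of €87,500: Vance and Ines each take €87,500.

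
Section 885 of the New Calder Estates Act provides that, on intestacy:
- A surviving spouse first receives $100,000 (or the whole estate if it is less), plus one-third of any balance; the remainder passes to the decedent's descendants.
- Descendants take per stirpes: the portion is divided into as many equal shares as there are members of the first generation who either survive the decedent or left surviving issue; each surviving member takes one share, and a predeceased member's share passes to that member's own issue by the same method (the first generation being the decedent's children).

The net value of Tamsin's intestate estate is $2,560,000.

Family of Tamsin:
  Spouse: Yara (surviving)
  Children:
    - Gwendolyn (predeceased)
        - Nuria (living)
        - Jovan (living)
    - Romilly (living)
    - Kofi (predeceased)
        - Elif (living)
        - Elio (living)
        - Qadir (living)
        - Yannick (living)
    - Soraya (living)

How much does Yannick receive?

Yara first takes $100,000, leaving a balance of $2,460,000. Yara then takes one-third of the balance ($820,000), for a total of $920,000. The remaining $1,640,000 passes to the descendants.
The descendants' portion ($1,640,000) is divided into 4 shares of $410,000: Romilly and Soraya each take $410,000; Gwendolyn's $410,000 share passes to Gwendolyn's issue; Kofi's $410,000 share passes to Kofi's issue.
Gwendolyn's share ($410,000) is divided into 2 shares of $205,000: Nuria and Jovan each take $205,000.
Kofi's share ($410,000) is divided into 4 shares of $102,500: Elif, Elio, Qadir, and Yannick each take $102,500.

Yannick receives $102,500.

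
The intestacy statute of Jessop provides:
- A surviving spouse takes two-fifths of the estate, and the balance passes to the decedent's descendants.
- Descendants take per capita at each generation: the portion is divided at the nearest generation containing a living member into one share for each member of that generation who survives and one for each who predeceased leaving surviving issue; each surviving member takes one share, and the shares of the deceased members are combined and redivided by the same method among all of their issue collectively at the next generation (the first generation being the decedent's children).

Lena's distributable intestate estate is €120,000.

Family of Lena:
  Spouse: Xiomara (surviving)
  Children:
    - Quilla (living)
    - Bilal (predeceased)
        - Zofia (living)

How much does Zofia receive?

Zofia receives €36,000.

Xiomara takes two-fifths of €120,000 = €48,000. The remaining €72,000 passes to the descendants.
The descendants' portion (€72,000) is divided at the children's generation into 2 shares of €36,000. Quilla takes €36,000. The remaining share for the deceased Bilal (€36,000) is carried to the next generation.
That pool (€36,000) passes entirely to Zofia, the sole taker at the grandchildren's generation.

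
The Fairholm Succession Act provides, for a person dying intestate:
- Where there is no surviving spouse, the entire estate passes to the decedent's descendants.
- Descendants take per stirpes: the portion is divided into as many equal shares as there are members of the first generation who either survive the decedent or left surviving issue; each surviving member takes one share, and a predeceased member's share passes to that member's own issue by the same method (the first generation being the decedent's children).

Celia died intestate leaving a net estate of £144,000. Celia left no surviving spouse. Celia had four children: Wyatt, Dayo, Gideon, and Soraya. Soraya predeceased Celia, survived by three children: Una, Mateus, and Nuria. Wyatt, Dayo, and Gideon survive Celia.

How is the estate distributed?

The entire £144,000 passes to the descendants.
That amount (£144,000) is divided into 4 shares of £36,000: Wyatt, Dayo, and Gideon each take £36,000; Soraya's £36,000 share passes to Soraya's issue.
Soraya's share (£36,000) is divided into 3 shares of £12,000: Una, Mateus, and Nuria each take £12,000.

Wyatt: £36,000; Dayo: £36,000; Gideon: £36,000; Una: £12,000; Mateus: £12,000; Nuria: £12,000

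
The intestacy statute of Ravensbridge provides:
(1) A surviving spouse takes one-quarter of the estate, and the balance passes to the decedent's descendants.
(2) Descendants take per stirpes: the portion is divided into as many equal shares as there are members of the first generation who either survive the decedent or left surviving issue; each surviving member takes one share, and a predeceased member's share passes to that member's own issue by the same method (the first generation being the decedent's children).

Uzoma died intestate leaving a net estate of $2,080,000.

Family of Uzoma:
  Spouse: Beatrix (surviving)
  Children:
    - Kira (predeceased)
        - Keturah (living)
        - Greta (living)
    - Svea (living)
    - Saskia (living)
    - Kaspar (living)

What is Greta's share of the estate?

Greta receives $195,000.

Beatrix takes one-quarter of $2,080,000 = $520,000. The remaining $1,560,000 passes to the descendants.
The descendants' portion ($1,560,000) is divided into 4 shares of $390,000: Svea, Saskia, and Kaspar each take $390,000; Kira's $390,000 share passes to Kira's issue.
Kira's share ($390,000) is divided into 2 shares of $195,000: Keturah and Greta each take $195,000.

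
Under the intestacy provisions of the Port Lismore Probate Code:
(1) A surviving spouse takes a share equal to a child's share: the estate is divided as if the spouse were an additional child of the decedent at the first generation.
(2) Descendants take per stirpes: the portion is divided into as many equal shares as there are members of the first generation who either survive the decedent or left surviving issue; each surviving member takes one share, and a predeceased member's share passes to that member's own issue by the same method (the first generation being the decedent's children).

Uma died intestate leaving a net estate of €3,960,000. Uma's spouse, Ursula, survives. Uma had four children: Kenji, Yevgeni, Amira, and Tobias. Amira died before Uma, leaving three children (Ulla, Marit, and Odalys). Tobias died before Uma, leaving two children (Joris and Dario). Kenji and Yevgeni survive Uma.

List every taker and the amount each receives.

Ursula: €792,000; Kenji: €792,000; Yevgeni: €792,000; Ulla: €264,000; Marit: €264,000; Odalys: €264,000; Joris: €396,000; Dario: €396,000

The spouse counts as an additional share at the children's level, so there are 5 primary shares of €792,000. Ursula takes one such share (€792,000).
The children's combined portion (€3,168,000) is divided into 4 shares of €792,000: Kenji and Yevgeni each take €792,000; Amira's €792,000 share passes to Amira's issue; Tobias's €792,000 share passes to Tobias's issue.
Amira's share (€792,000) is divided into 3 shares of €264,000: Ulla, Marit, and Odalys each take €264,000.
Tobias's share (€792,000) is divided into 2 shares of €396,000: Joris and Dario each take €396,000.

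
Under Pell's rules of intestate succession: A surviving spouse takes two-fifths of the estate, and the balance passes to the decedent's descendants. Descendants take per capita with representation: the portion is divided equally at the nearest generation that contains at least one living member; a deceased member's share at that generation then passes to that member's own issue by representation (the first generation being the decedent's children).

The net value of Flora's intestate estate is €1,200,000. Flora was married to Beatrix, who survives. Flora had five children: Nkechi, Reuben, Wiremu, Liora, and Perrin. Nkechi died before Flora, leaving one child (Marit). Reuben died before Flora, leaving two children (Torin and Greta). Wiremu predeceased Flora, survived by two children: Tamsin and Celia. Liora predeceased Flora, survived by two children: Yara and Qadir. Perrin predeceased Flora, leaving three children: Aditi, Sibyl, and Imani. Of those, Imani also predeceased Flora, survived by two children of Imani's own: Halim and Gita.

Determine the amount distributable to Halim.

Beatrix takes two-fifths of €1,200,000 = €480,000. The remaining €720,000 passes to the descendants.
No child survives, so the initial division is made at the grandchildren's generation.
The descendants' portion (€720,000) is divided into 10 shares of €72,000: Marit, Torin, Greta, Tamsin, Celia, Yara, Qadir, Aditi, and Sibyl each take €72,000; Imani's €72,000 share passes to Imani's issue.
Imani's share (€72,000) is divided into 2 shares of €36,000: Halim and Gita each take €36,000.

Halim receives €36,000.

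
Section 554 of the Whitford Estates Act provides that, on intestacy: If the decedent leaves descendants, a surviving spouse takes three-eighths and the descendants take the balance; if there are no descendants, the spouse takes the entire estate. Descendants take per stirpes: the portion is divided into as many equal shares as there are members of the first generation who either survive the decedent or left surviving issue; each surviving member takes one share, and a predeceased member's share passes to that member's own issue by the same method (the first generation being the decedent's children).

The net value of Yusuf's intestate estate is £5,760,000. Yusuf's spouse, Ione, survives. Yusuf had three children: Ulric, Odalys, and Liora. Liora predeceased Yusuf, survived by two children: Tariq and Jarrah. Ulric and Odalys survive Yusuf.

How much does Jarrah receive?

Ione takes three-eighths of £5,760,000 = £2,160,000. The remaining £3,600,000 passes to the descendants.
The descendants' portion (£3,600,000) is divided into 3 shares of £1,200,000: Ulric and Odalys each take £1,200,000; Liora's £1,200,000 share passes to Liora's issue.
Liora's share (£1,200,000) is divided into 2 shares of £600,000: Tariq and Jarrah each take £600,000.

Jarrah receives £600,000.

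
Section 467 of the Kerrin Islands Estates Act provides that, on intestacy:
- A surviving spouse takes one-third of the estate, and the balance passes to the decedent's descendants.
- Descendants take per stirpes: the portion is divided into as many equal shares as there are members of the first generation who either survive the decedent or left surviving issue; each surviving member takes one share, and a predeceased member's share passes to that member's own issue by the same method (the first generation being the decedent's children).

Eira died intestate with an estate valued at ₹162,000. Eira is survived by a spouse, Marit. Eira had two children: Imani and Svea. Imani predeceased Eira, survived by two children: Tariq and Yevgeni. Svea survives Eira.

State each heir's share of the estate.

Marit: ₹54,000; Tariq: ₹27,000; Yevgeni: ₹27,000; Svea: ₹54,000

Marit takes one-third of ₹162,000 = ₹54,000. The remaining ₹108,000 passes to the descendants.
The descendants' portion (₹108,000) is divided into 2 shares of ₹54,000: Svea takes ₹54,000; Imani's ₹54,000 share passes to Imani's issue.
Imani's share (₹54,000) is divided into 2 shares of ₹27,000: Tariq and Yevgeni each take ₹27,000.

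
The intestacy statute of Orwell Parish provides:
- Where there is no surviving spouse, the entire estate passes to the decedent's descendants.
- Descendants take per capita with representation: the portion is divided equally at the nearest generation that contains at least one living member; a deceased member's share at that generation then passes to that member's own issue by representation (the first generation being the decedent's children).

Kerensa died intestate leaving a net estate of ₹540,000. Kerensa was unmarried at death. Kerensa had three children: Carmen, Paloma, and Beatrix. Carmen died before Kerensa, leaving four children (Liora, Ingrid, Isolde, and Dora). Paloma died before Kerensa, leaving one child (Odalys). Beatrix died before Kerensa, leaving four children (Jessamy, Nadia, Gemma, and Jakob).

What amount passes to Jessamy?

The entire ₹540,000 passes to the descendants.
No child survives, so the initial division is made at the grandchildren's generation.
That amount (₹540,000) is divided into 9 shares of ₹60,000: Liora, Ingrid, Isolde, Dora, Odalys, Jessamy, Nadia, Gemma, and Jakob each take ₹60,000.

Jessamy receives ₹60,000.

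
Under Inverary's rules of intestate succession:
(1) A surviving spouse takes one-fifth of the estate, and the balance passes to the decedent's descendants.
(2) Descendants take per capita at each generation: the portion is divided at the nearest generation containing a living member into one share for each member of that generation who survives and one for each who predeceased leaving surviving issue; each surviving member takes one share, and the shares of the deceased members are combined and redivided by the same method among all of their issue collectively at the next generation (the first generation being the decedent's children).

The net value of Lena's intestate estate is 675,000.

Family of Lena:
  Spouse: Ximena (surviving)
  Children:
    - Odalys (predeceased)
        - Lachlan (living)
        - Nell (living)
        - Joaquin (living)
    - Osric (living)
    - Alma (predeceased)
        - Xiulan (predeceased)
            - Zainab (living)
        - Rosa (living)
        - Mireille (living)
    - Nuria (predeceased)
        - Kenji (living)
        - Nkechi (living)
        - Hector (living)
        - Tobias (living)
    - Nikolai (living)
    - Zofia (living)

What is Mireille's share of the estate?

Ximena takes one-fifth of 675,000 = 135,000. The remaining 540,000 passes to the descendants.
The descendants' portion (540,000) is divided at the children's generation into 6 shares of 90,000. Osric, Nikolai, and Zofia each take 90,000. The 3 shares of the deceased (Odalys, Alma, and Nuria) are combined into a pool of 270,000.
That pool (270,000) is divided at the grandchildren's generation into 10 shares of 27,000. Lachlan, Nell, Joaquin, Rosa, Mireille, Kenji, Nkechi, Hector, and Tobias each take 27,000. The remaining share for the deceased Xiulan (27,000) is carried to the next generation.
That pool (27,000) passes entirely to Zainab, the sole taker at the great-grandchildren's generation.

Mireille receives 27,000.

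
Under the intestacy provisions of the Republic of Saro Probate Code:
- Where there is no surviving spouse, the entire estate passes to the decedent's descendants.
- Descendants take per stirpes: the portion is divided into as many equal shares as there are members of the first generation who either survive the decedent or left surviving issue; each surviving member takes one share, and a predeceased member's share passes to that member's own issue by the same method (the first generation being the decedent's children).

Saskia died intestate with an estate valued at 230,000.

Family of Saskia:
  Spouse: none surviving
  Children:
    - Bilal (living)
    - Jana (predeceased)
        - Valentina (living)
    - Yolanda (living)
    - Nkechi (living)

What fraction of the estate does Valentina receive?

The entire 230,000 passes to the descendants.
That amount (230,000) is divided into 4 shares of 57,500: Bilal, Yolanda, and Nkechi each take 57,500; Jana's 57,500 share passes to Jana's issue.
Jana's share (57,500) passes entirely to Valentina.

Valentina receives 1/4 of the estate.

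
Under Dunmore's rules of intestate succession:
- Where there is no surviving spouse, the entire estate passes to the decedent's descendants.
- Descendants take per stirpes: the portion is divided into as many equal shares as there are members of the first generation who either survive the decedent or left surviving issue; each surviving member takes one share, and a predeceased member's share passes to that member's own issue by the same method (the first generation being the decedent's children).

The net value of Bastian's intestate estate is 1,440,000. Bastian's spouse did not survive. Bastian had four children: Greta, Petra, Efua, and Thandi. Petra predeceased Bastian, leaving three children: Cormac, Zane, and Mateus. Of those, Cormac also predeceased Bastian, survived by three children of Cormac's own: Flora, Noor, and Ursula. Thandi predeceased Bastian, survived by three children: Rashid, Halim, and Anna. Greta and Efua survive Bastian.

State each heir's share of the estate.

Greta: 360,000; Flora: 40,000; Noor: 40,000; Ursula: 40,000; Zane: 120,000; Mateus: 120,000; Efua: 360,000; Rashid: 120,000; Halim: 120,000; Anna: 120,000

The entire 1,440,000 passes to the descendants.
That amount (1,440,000) is divided into 4 shares of 360,000: Greta and Efua each take 360,000; Petra's 360,000 share passes to Petra's issue; Thandi's 360,000 share passes to Thandi's issue.
Petra's share (360,000) is divided into 3 shares of 120,000: Zane and Mateus each take 120,000; Cormac's 120,000 share passes to Cormac's issue.
Cormac's share (120,000) is divided into 3 shares of 40,000: Flora, Noor, and Ursula each take 40,000.
Thandi's share (360,000) is divided into 3 shares of 120,000: Rashid, Halim, and Anna each take 120,000.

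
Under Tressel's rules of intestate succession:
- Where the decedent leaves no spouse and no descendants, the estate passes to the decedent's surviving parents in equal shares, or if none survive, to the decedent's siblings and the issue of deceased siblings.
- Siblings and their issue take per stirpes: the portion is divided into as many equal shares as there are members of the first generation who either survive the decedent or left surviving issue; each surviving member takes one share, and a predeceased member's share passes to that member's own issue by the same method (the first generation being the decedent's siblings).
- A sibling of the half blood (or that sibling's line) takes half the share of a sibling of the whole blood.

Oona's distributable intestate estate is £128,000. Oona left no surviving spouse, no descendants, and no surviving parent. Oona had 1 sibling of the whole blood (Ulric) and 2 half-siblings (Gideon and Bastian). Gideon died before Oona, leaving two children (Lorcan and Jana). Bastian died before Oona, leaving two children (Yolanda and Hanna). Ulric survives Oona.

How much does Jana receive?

The entire £128,000 passes to the siblings and their issue.
Counting each half-blood sibling's line as half a unit, there are 2 units in £128,000, so one unit is £64,000. Whole-blood lines (Ulric) take £64,000 each; half-blood lines (Gideon and Bastian) take £32,000 each.
Gideon's share (£32,000) is divided into 2 shares of £16,000: Lorcan and Jana each take £16,000.
Bastian's share (£32,000) is divided into 2 shares of £16,000: Yolanda and Hanna each take £16,000.

Jana receives £16,000.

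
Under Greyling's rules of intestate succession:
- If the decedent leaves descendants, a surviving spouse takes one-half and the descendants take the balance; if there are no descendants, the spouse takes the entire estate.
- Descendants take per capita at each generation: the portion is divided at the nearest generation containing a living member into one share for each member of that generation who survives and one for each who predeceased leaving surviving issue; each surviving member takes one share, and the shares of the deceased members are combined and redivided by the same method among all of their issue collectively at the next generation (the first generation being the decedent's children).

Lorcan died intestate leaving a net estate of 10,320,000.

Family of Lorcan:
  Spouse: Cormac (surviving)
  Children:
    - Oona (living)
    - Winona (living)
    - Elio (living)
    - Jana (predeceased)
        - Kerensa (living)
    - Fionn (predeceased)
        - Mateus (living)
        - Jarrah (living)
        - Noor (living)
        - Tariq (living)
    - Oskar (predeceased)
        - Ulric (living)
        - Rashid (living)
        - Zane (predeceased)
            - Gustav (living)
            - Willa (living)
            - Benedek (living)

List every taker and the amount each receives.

Cormac takes one-half of 10,320,000 = 5,160,000. The remaining 5,160,000 passes to the descendants.
The descendants' portion (5,160,000) is divided at the children's generation into 6 shares of 860,000. Oona, Winona, and Elio each take 860,000. The 3 shares of the deceased (Jana, Fionn, and Oskar) are combined into a pool of 2,580,000.
That pool (2,580,000) is divided at the grandchildren's generation into 8 shares of 322,500. Kerensa, Mateus, Jarrah, Noor, Tariq, Ulric, and Rashid each take 322,500. The remaining share for the deceased Zane (322,500) is carried to the next generation.
That pool (322,500) is divided at the great-grandchildren's generation equally among Gustav, Willa, and Benedek: 107,500 each.

Cormac: 5,160,000; Oona: 860,000; Winona: 860,000; Elio: 860,000; Kerensa: 322,500; Mateus: 322,500; Jarrah: 322,500; Noor: 322,500; Tariq: 322,500; Ulric: 322,500; Rashid: 322,500; Gustav: 107,500; Willa: 107,500; Benedek: 107,500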